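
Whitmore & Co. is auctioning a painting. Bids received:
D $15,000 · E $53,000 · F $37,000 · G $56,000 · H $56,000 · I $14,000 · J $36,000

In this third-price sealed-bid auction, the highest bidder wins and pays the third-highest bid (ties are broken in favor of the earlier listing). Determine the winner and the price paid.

Sorting bids: 56,000 (G) > 56,000 (H) > 53,000 (E) > 37,000 (F) > 36,000 (J) > 15,000 (D) > …
G and H tie at $56,000; tie-break gives it to G.
G is highest; pays the third-highest bid, $53,000.

G pays $53,000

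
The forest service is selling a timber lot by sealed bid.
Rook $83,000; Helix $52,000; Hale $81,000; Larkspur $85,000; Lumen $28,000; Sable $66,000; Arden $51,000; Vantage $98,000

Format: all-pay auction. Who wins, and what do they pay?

Vantage pays $98,000

Bids in order: 98,000 (Vantage) > 85,000 (Larkspur) > 83,000 (Rook) > 81,000 (Hale) > 66,000 (Sable) > 52,000 (Helix) > …
Vantage wins with the top bid; all bids are sunk regardless.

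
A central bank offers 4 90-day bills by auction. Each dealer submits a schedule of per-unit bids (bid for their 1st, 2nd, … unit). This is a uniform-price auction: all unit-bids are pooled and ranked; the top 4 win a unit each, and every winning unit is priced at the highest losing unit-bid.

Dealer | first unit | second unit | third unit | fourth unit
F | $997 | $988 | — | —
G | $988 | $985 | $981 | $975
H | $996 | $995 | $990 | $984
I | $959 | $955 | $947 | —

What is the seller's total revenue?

Total revenue: $3,952

Merging the schedules and taking the best 4: 997 (F-1), 996 (H-1), 995 (H-2), 990 (H-3)
First bid not allocated: $988.
Allocation: F 1, H 3. Every unit priced at $988.
Revenue = 4 × 988 = $3,952.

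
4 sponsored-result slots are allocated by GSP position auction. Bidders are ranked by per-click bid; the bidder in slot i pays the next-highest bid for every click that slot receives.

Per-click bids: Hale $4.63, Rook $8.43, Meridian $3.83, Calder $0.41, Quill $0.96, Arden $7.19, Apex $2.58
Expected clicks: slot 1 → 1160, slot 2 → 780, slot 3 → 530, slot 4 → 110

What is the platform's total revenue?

Ranked by bid: $8.43 (Rook) > $7.19 (Arden) > $4.63 (Hale) > $3.83 (Meridian) > $2.58 (Apex) > …
Slot 1: Rook pays $7.19 × 1160 = $8340.40
Slot 2: Arden pays $4.63 × 780 = $3611.40
Slot 3: Hale pays $3.83 × 530 = $2029.90
Slot 4: Meridian pays $2.58 × 110 = $283.80
Total = $14265.50

Total revenue: $14265.50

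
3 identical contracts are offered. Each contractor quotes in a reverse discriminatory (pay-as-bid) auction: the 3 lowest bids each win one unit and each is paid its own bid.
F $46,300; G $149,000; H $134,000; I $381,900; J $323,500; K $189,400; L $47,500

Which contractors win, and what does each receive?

F $46,300, L $47,500, H $134,000

Ordering the bids: 46,300 (F), 47,500 (L), 134,000 (H), 149,000 (G), 189,400 (K), …
Winners (3 units): F, L, H.
Each winner is paid its own bid: F $46,300, L $47,500, H $134,000.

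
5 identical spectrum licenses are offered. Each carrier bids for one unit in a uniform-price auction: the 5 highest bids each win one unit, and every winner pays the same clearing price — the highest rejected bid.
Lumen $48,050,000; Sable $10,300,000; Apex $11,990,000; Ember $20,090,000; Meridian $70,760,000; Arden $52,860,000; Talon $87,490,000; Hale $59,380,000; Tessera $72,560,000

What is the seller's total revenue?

Ordering the bids: 87,490,000 (Talon), 72,560,000 (Tessera), 70,760,000 (Meridian), 59,380,000 (Hale), 52,860,000 (Arden), 48,050,000 (Lumen), 20,090,000 (Ember), …
Top 5: Talon, Tessera, Meridian, Hale, Arden.
Highest unsuccessful bid: $48,050,000 → clearing price.
Total revenue = 5 × $48,050,000 = $240,250,000.

Total revenue: $240,250,000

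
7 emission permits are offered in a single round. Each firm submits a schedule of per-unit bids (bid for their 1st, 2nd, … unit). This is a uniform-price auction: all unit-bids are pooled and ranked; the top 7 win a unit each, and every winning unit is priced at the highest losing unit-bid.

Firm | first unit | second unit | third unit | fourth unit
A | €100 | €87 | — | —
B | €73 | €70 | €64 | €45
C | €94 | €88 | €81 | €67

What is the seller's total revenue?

Total revenue: €469

Pooled unit-bids ranked (top 7): 100 (A-1), 94 (C-1), 88 (C-2), 87 (A-2), 81 (C-3), 73 (B-1), 70 (B-2)
First bid not allocated: €67.
Allocation: A 2, B 2, C 3. Every unit priced at €67.
Revenue = 7 × 67 = €469.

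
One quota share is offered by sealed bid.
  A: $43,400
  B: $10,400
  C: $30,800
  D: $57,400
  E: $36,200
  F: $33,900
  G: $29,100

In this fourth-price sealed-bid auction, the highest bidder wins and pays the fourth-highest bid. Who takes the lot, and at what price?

D pays $33,900

Rule: the highest bidder wins and pays the fourth-highest bid.
Bids in order: 57,400 (D) > 43,400 (A) > 36,200 (E) > 33,900 (F) > 30,800 (C) > 29,100 (G) > …
D is highest; pays the fourth-highest bid, $33,900.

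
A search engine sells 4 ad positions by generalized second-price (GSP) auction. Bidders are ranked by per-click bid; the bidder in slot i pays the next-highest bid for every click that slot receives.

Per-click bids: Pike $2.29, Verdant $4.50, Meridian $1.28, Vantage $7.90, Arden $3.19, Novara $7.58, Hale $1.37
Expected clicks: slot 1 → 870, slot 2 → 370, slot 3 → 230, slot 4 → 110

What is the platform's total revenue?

Total revenue: $9245.20

Sorting advertisers: $7.90 (Vantage) > $7.58 (Novara) > $4.50 (Verdant) > $3.19 (Arden) > $2.29 (Pike) > …
Slot 1: Vantage pays $7.58 × 870 = $6594.60
Slot 2: Novara pays $4.50 × 370 = $1665.00
Slot 3: Verdant pays $3.19 × 230 = $733.70
Slot 4: Arden pays $2.29 × 110 = $251.90
Total = $9245.20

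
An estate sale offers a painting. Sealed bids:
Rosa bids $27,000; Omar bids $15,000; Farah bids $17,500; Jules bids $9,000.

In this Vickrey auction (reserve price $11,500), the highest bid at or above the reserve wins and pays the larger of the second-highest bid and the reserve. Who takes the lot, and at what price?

Rosa pays $17,500

Sorting bids: 27,000 (Rosa) > 17,500 (Farah) > 15,000 (Omar) > 9,000 (Jules)
Rosa has the top bid at or above the reserve ($27,000).
Second-highest bid $17,500 exceeds the reserve $11,500 → payment $17,500.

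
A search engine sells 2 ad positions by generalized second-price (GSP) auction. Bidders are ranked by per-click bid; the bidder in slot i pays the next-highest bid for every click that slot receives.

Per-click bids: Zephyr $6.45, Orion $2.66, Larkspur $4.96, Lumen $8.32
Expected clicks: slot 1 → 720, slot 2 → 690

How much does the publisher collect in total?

Total revenue: $8066.40

Per-click bids in order: $8.32 (Lumen) > $6.45 (Zephyr) > $4.96 (Larkspur) > …
Slot 1: Lumen pays $6.45 × 720 = $4644.00
Slot 2: Zephyr pays $4.96 × 690 = $3422.40
Total = $8066.40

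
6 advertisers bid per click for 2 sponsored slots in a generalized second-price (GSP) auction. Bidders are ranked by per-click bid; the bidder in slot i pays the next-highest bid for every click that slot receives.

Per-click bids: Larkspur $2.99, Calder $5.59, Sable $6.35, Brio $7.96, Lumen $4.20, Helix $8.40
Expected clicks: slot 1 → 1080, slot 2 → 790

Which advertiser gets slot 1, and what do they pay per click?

Helix; $7.96 per click

Sorting advertisers: $8.40 (Helix) > $7.96 (Brio) > $6.35 (Sable) > …
Slot 1 goes to the first-ranked bidder, Helix, who pays the next bid down: $7.96/click.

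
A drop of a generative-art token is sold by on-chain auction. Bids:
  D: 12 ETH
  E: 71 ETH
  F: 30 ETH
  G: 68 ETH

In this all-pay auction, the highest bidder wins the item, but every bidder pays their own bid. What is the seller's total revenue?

Rule: the highest bidder wins the item, but every bidder pays their own bid.
Bids ranked: 71 (E) > 68 (G) > 30 (F) > 12 (D)
Every bidder forfeits their bid regardless of winning.
Revenue = 12 + 71 + 30 + 68 = 181 ETH.

Total revenue: 181 ETH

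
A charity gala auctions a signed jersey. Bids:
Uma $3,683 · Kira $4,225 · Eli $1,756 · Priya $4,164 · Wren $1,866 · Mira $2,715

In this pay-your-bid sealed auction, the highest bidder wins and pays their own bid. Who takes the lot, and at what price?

Rule: the highest bidder wins and pays their own bid.
Sorting bids: 4,225 (Kira) > 4,164 (Priya) > 3,683 (Uma) > 2,715 (Mira) > 1,866 (Wren) > 1,756 (Eli)
First-price: Kira pays what they bid, $4,225.

Kira pays $4,225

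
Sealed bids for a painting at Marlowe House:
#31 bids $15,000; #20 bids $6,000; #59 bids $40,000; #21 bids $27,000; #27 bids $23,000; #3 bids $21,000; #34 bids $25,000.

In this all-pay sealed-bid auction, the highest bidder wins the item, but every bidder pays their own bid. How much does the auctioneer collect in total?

Bids ranked: 40,000 (#59) > 27,000 (#21) > 25,000 (#34) > 23,000 (#27) > 21,000 (#3) > 15,000 (#31) > …
#59 wins with the top bid; all bids are sunk regardless.
Every bidder forfeits their bid regardless of winning.
Revenue = 15,000 + 6,000 + 40,000 + 27,000 + 23,000 + 21,000 + 25,000 = $157,000.

Total revenue: $157,000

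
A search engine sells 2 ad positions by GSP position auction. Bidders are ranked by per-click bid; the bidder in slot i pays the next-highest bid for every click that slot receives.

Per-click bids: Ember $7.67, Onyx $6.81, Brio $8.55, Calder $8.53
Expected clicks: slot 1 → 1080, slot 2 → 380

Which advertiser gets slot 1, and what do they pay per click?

Per-click bids in order: $8.55 (Brio) > $8.53 (Calder) > $7.67 (Ember) > …
Slot 1 goes to the first-ranked bidder, Brio, who pays the next bid down: $8.53/click.

Brio; $8.53 per click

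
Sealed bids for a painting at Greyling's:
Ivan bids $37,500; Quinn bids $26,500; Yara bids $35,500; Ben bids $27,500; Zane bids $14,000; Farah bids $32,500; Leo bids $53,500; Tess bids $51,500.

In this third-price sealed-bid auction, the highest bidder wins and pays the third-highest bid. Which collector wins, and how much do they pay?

Leo pays $37,500

Bids ranked: 53,500 (Leo) > 51,500 (Tess) > 37,500 (Ivan) > 35,500 (Yara) > 32,500 (Farah) > 27,500 (Ben) > …
Leo wins; payment is bid #3 in the ranking = $37,500.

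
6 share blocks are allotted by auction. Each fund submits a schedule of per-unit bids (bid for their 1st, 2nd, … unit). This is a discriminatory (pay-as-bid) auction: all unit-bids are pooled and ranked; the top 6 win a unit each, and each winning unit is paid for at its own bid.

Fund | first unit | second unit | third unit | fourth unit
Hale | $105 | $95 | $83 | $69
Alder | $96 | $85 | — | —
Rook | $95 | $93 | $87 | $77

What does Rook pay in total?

Rook pays $275

Merging the schedules and taking the best 6: 105 (Hale-1), 96 (Alder-1), 95 (Hale-2), 95 (Rook-1), 93 (Rook-2), 87 (Rook-3)
Next rejected bid: $85 (not a price — pay-as-bid).
Rook's winning unit-bids: 95 + 93 + 87 = $275.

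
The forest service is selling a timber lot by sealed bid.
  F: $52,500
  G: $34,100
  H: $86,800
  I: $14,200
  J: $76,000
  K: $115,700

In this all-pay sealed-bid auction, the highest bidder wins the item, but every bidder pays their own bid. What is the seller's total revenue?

Rule: the highest bidder wins the item, but every bidder pays their own bid.
Bids in order: 115,700 (K) > 86,800 (H) > 76,000 (J) > 52,500 (F) > 34,100 (G) > 14,200 (I)
Every bidder forfeits their bid regardless of winning.
Revenue = 52,500 + 34,100 + 86,800 + 14,200 + 76,000 + 115,700 = $379,300.

Total revenue: $379,300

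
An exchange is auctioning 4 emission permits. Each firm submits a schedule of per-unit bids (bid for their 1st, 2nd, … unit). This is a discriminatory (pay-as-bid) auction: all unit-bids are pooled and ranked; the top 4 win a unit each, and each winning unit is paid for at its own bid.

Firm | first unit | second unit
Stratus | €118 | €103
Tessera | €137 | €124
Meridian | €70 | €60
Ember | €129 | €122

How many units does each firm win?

All unit-bids, highest first — top 4: 137 (Tessera-1), 129 (Ember-1), 124 (Tessera-2), 122 (Ember-2)
Next rejected bid: €118 (not a price — pay-as-bid).
Allocation: Ember 2, Tessera 2.

Ember 2, Tessera 2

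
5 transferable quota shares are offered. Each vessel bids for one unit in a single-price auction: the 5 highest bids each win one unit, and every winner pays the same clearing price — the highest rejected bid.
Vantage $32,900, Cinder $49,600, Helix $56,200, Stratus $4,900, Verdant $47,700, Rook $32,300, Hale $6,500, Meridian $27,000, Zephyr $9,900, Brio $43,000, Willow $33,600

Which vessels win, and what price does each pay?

Sorting: 56,200 (Helix), 49,600 (Cinder), 47,700 (Verdant), 43,000 (Brio), 33,600 (Willow), 32,900 (Vantage), 32,300 (Rook), …
Winners (5 units): Helix, Cinder, Verdant, Brio, Willow.
First losing bid is Vantage's $32,900, which sets the uniform price.

Helix, Cinder, Verdant, Brio, Willow; each pays $32,900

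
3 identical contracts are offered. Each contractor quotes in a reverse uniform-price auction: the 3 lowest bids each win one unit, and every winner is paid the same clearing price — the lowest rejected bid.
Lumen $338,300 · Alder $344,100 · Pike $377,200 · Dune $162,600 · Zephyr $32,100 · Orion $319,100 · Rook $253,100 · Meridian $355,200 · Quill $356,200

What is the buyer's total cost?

Total cost: $957,300

Bids ranked low→high: 32,100 (Zephyr), 162,600 (Dune), 253,100 (Rook), 319,100 (Orion), 338,300 (Lumen), …
Lowest 3: Zephyr, Dune, Rook.
Clearing price = lowest rejected bid = $319,100.
Total cost = 3 × $319,100 = $957,300.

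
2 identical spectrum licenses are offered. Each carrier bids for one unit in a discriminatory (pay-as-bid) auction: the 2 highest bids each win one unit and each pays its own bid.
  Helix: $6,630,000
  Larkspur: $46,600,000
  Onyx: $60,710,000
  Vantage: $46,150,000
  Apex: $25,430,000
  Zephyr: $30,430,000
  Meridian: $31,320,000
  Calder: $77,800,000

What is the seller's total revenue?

Total revenue: $138,510,000

Sorting: 77,800,000 (Calder), 60,710,000 (Onyx), 46,600,000 (Larkspur), 46,150,000 (Vantage), …
Winners (2 units): Calder, Onyx.
Total revenue = 77,800,000 + 60,710,000 = $138,510,000.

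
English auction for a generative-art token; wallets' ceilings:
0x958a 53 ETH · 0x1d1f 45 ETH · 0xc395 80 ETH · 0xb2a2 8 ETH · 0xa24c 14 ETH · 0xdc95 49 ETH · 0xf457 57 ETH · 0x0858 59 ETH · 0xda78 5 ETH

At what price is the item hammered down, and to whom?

Limits ranked: 80 (0xc395) > 59 (0x0858) > 57 (0xf457) > 53 (0x958a) > 49 (0xdc95) > 45 (0x1d1f) > …
Once the price passes 59 ETH, only 0xc395 is left; the hammer falls at 0x0858's limit of 59 ETH.

0xc395 wins at 59 ETH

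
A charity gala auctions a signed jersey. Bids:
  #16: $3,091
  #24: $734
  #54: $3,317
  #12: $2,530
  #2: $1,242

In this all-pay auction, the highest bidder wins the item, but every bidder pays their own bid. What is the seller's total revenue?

Total revenue: $10,914

Sorting bids: 3,317 (#54) > 3,091 (#16) > 2,530 (#12) > 1,242 (#2) > 734 (#24)
#54 wins with the top bid; all bids are sunk regardless.
Every bidder forfeits their bid regardless of winning.
Revenue = 3,091 + 734 + 3,317 + 2,530 + 1,242 = $10,914.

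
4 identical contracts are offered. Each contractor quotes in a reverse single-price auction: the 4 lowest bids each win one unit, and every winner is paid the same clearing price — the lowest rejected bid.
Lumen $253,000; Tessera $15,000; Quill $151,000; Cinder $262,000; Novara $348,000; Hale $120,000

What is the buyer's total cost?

Ordering the bids: 15,000 (Tessera), 120,000 (Hale), 151,000 (Quill), 253,000 (Lumen), 262,000 (Cinder), 348,000 (Novara)
Lowest 4: Tessera, Hale, Quill, Lumen.
First losing bid is Cinder's $262,000, which sets the uniform price.
Total cost = 4 × $262,000 = $1,048,000.

Total cost: $1,048,000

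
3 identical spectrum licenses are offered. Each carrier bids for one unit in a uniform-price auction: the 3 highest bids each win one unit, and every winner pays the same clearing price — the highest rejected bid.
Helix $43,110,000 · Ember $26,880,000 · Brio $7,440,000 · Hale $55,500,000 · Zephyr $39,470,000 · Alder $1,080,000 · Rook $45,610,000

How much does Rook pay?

Rook pays $39,470,000

Sorting: 55,500,000 (Hale), 45,610,000 (Rook), 43,110,000 (Helix), 39,470,000 (Zephyr), 26,880,000 (Ember), …
The 3 highest are Hale, Rook, Helix.
Clearing price = highest rejected bid = $39,470,000.
Rook wins → pays $39,470,000.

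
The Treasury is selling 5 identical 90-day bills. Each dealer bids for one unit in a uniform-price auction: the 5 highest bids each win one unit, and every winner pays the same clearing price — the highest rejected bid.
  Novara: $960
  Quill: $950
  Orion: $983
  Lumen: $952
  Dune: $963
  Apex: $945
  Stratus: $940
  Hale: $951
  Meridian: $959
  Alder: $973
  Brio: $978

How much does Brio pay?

Brio pays $959

Bids ranked high→low: 983 (Orion), 978 (Brio), 973 (Alder), 963 (Dune), 960 (Novara), 959 (Meridian), 952 (Lumen), …
The 5 highest are Orion, Brio, Alder, Dune, Novara.
First losing bid is Meridian's $959, which sets the uniform price.
Brio wins → pays $959.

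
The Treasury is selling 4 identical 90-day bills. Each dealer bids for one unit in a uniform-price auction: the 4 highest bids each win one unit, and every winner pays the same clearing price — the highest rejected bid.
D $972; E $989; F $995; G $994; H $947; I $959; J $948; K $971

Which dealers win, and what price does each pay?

Bids ranked high→low: 995 (F), 994 (G), 989 (E), 972 (D), 971 (K), 959 (I), …
Winners (4 units): F, G, E, D.
Clearing price = highest rejected bid = $971.

F, G, E, D; each pays $971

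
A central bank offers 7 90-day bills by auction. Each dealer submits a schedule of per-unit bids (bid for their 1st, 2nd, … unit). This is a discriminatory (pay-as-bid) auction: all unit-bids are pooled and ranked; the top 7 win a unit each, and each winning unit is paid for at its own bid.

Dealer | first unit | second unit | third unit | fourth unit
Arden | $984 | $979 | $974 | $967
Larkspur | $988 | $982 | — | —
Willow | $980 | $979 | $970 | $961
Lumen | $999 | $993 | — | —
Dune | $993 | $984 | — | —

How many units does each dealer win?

Arden 1, Dune 2, Larkspur 2, Lumen 2

Merging the schedules and taking the best 7: 999 (Lumen-1), 993 (Lumen-2), 993 (Dune-1), 988 (Larkspur-1), 984 (Arden-1), 984 (Dune-2), 982 (Larkspur-2)
Next rejected bid: $980 (not a price — pay-as-bid).
Allocation: Arden 1, Dune 2, Larkspur 2, Lumen 2.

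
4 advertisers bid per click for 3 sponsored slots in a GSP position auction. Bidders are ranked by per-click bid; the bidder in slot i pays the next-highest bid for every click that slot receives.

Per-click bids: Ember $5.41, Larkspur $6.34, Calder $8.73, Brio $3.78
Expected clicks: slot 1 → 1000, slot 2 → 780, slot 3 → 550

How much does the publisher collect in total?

Ranked by bid: $8.73 (Calder) > $6.34 (Larkspur) > $5.41 (Ember) > $3.78 (Brio)
Slot 1: Calder pays $6.34 × 1000 = $6340.00
Slot 2: Larkspur pays $5.41 × 780 = $4219.80
Slot 3: Ember pays $3.78 × 550 = $2079.00
Total = $12638.80

Total revenue: $12638.80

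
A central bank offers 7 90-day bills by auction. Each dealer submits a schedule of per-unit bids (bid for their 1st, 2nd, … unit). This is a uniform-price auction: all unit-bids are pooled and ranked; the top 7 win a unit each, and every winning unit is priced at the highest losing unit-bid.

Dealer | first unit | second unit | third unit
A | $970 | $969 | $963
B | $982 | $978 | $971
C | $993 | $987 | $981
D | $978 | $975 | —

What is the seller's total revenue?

Total revenue: $6,797

Merging the schedules and taking the best 7: 993 (C-1), 987 (C-2), 982 (B-1), 981 (C-3), 978 (B-2), 978 (D-1), 975 (D-2)
The (k+1)-th unit-bid is $971.
Allocation: B 2, C 3, D 2. Every unit priced at $971.
Revenue = 7 × 971 = $6,797.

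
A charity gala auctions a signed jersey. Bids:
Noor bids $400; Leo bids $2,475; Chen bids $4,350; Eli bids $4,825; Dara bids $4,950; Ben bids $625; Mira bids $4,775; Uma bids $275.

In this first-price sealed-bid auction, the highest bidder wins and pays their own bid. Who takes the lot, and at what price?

Rule: the highest bidder wins and pays their own bid.
Bids ranked: 4,950 (Dara) > 4,825 (Eli) > 4,775 (Mira) > 4,350 (Chen) > 2,475 (Leo) > 625 (Ben) > …
First-price: Dara pays what they bid, $4,950.

Dara pays $4,950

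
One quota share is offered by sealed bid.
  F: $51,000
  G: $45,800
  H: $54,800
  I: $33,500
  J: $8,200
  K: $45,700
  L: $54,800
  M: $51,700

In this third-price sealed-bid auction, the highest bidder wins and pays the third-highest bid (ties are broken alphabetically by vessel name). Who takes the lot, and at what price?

Bids ranked: 54,800 (H) > 54,800 (L) > 51,700 (M) > 51,000 (F) > 45,800 (G) > 45,700 (K) > …
H and L tie at $54,800; tie-break gives it to H.
H is highest; pays the third-highest bid, $51,700.

H pays $51,700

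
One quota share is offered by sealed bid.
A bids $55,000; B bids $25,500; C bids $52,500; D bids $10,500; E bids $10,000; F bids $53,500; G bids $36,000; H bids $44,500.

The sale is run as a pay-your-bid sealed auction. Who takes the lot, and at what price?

Rule: the highest bidder wins and pays their own bid.
Bids in order: 55,000 (A) > 53,500 (F) > 52,500 (C) > 44,500 (H) > 36,000 (G) > 25,500 (B) > …
First-price: A pays what they bid, $55,000.

A pays $55,000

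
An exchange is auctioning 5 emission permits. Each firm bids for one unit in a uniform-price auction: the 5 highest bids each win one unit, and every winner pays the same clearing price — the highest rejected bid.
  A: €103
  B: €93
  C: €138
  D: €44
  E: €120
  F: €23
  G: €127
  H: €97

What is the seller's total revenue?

Total revenue: €465

Sorting: 138 (C), 127 (G), 120 (E), 103 (A), 97 (H), 93 (B), 44 (D), …
Winners (5 units): C, G, E, A, H.
Clearing price = highest rejected bid = €93.
Total revenue = 5 × €93 = €465.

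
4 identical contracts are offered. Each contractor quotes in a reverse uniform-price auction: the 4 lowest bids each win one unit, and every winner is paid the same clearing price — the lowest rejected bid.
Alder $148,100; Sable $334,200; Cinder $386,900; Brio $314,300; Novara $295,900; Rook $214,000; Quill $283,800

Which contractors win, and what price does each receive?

Bids ranked low→high: 148,100 (Alder), 214,000 (Rook), 283,800 (Quill), 295,900 (Novara), 314,300 (Brio), 334,200 (Sable), …
Winners (4 units): Alder, Rook, Quill, Novara.
Lowest unsuccessful bid: $314,300 → clearing price.

Alder, Rook, Quill, Novara; each is paid $314,300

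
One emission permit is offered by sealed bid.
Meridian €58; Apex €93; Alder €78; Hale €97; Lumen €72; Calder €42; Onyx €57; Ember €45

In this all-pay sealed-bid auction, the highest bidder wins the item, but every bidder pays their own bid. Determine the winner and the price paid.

Hale pays €97

All-pay sealed-bid auction: the highest bidder wins the item, but every bidder pays their own bid.
Bids in order: 97 (Hale) > 93 (Apex) > 78 (Alder) > 72 (Lumen) > 58 (Meridian) > 57 (Onyx) > …
Hale wins with the top bid; all bids are sunk regardless.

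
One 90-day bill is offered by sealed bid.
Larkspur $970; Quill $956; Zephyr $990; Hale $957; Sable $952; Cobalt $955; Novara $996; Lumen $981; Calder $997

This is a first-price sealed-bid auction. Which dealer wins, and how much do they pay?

Calder pays $997

Bids ranked: 997 (Calder) > 996 (Novara) > 990 (Zephyr) > 981 (Lumen) > 970 (Larkspur) > 957 (Hale) > …
Calder has the highest bid and pays exactly that: $997.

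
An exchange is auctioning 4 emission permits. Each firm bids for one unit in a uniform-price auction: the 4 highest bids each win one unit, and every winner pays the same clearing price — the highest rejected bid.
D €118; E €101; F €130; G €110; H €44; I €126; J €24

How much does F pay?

F pays €101

Ordering the bids: 130 (F), 126 (I), 118 (D), 110 (G), 101 (E), 44 (H), …
Winners (4 units): F, I, D, G.
Highest unsuccessful bid: €101 → clearing price.
F wins → pays €101.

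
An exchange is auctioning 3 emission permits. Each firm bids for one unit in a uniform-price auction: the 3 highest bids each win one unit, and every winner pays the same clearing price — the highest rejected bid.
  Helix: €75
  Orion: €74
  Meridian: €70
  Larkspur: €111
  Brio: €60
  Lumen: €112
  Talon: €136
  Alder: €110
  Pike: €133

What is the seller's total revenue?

Total revenue: €333

Bids ranked high→low: 136 (Talon), 133 (Pike), 112 (Lumen), 111 (Larkspur), 110 (Alder), …
Top 3: Talon, Pike, Lumen.
First losing bid is Larkspur's €111, which sets the uniform price.
Total revenue = 3 × €111 = €333.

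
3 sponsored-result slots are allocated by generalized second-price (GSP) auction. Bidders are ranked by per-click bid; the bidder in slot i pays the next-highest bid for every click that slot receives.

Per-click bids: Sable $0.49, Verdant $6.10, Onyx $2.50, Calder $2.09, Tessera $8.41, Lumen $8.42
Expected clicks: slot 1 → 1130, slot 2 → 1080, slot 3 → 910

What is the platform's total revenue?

Total revenue: $18366.30

Per-click bids in order: $8.42 (Lumen) > $8.41 (Tessera) > $6.10 (Verdant) > $2.50 (Onyx) > …
Slot 1: Lumen pays $8.41 × 1130 = $9503.30
Slot 2: Tessera pays $6.10 × 1080 = $6588.00
Slot 3: Verdant pays $2.50 × 910 = $2275.00
Total = $18366.30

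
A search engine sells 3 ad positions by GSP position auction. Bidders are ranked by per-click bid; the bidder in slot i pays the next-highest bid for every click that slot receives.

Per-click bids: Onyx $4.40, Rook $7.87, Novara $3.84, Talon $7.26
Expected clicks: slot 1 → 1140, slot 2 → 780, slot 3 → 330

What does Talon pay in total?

Sorting advertisers: $7.87 (Rook) > $7.26 (Talon) > $4.40 (Onyx) > $3.84 (Novara)
Talon holds slot 2 → pays next bid $4.40 × 780 clicks = $3432.00.

Talon pays $3432.00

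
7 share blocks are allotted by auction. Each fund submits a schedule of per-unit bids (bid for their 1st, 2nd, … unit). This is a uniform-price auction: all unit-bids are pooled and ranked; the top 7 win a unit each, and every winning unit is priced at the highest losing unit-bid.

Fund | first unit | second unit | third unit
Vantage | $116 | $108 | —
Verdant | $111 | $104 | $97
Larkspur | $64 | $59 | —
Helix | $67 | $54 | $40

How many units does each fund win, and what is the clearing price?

Pooled unit-bids ranked (top 7): 116 (Vantage-1), 111 (Verdant-1), 108 (Vantage-2), 104 (Verdant-2), 97 (Verdant-3), 67 (Helix-1), 64 (Larkspur-1)
Highest rejected unit-bid = $59.
Allocation: Helix 1, Larkspur 1, Vantage 2, Verdant 3.

Helix 1, Larkspur 1, Vantage 2, Verdant 3; clearing price $59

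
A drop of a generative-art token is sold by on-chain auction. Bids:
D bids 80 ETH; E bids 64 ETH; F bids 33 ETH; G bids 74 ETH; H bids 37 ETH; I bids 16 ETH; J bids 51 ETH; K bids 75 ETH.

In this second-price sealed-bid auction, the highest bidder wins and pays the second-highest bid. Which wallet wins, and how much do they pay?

D pays 75 ETH

Bids in order: 80 (D) > 75 (K) > 74 (G) > 64 (E) > 51 (J) > 37 (H) > …
D wins with the highest bid; price is set by the runner-up at 75 ETH.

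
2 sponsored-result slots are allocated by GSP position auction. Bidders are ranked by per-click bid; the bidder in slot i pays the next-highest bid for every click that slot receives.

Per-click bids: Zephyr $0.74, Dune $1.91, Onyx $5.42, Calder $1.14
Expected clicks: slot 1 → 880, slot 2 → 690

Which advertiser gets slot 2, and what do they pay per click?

Dune; $1.14 per click

Ranked by bid: $5.42 (Onyx) > $1.91 (Dune) > $1.14 (Calder) > …
Slot 2 goes to the second-ranked bidder, Dune, who pays the next bid down: $1.14/click.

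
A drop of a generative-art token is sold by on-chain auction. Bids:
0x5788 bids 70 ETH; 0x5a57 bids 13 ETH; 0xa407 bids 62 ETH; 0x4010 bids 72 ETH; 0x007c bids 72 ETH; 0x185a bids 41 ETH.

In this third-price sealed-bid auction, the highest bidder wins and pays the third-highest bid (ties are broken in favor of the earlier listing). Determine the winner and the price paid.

0x4010 pays 70 ETH

Rule: the highest bidder wins and pays the third-highest bid.
Bids ranked: 72 (0x4010) > 72 (0x007c) > 70 (0x5788) > 62 (0xa407) > 41 (0x185a) > 13 (0x5a57)
Tie at 72 ETH → 0x4010 wins by tie-break.
0x4010 is highest; pays the third-highest bid, 70 ETH.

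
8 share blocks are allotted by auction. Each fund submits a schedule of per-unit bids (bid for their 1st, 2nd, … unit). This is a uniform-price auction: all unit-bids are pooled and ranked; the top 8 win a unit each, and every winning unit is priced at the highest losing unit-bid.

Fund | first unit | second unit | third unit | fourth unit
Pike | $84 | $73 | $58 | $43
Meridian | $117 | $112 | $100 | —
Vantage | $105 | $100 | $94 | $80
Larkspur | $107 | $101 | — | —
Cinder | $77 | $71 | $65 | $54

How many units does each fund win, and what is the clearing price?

Larkspur 2, Meridian 3, Vantage 3; clearing price $84

All unit-bids, highest first — top 8: 117 (Meridian-1), 112 (Meridian-2), 107 (Larkspur-1), 105 (Vantage-1), 101 (Larkspur-2), 100 (Meridian-3), 100 (Vantage-2), 94 (Vantage-3)
First bid not allocated: $84.
Allocation: Larkspur 2, Meridian 3, Vantage 3.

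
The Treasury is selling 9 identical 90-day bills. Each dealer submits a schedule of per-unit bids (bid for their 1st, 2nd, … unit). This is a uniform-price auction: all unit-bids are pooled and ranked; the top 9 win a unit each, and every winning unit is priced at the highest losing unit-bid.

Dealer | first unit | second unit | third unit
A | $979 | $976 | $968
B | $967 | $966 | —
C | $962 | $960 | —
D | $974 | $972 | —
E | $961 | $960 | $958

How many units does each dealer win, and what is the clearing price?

Pooled unit-bids ranked (top 9): 979 (A-1), 976 (A-2), 974 (D-1), 972 (D-2), 968 (A-3), 967 (B-1), 966 (B-2), 962 (C-1), 961 (E-1)
First bid not allocated: $960.
Allocation: A 3, B 2, C 1, D 2, E 1.

A 3, B 2, C 1, D 2, E 1; clearing price $960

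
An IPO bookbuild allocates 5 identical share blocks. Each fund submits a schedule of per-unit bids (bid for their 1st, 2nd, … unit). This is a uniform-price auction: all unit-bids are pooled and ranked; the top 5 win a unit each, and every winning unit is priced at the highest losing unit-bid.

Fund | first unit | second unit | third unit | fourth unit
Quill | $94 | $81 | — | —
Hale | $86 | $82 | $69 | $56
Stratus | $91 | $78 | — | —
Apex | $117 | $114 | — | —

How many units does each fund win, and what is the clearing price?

Apex 2, Hale 1, Quill 1, Stratus 1; clearing price $82

All unit-bids, highest first — top 5: 117 (Apex-1), 114 (Apex-2), 94 (Quill-1), 91 (Stratus-1), 86 (Hale-1)
First bid not allocated: $82.
Allocation: Apex 2, Hale 1, Quill 1, Stratus 1.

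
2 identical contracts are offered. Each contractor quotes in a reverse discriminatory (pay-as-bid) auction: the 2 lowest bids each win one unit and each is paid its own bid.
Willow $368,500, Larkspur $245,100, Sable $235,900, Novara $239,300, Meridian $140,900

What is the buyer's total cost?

Sorting: 140,900 (Meridian), 235,900 (Sable), 239,300 (Novara), 245,100 (Larkspur), …
The 2 lowest are Meridian, Sable.
Total cost = 140,900 + 235,900 = $376,800.

Total cost: $376,800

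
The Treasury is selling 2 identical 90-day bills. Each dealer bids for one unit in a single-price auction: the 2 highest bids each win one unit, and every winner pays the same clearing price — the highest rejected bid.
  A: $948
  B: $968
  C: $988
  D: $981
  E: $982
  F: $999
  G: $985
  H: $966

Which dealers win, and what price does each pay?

Bids ranked high→low: 999 (F), 988 (C), 985 (G), 982 (E), …
Winners (2 units): F, C.
Highest unsuccessful bid: $985 → clearing price.

F, C; each pays $985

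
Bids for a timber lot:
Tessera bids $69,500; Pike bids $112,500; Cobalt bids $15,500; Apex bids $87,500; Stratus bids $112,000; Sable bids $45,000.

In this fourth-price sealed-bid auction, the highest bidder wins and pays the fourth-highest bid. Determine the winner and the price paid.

Rule: the highest bidder wins and pays the fourth-highest bid.
Sorting bids: 112,500 (Pike) > 112,000 (Stratus) > 87,500 (Apex) > 69,500 (Tessera) > 45,000 (Sable) > 15,500 (Cobalt)
Pike is highest; pays the fourth-highest bid, $69,500.

Pike pays $69,500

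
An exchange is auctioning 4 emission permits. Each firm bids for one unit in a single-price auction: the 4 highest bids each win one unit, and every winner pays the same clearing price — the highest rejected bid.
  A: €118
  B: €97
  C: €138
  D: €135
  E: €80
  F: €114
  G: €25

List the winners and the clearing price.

C, D, A, F; each pays €97

Bids ranked high→low: 138 (C), 135 (D), 118 (A), 114 (F), 97 (B), 80 (E), …
The 4 highest are C, D, A, F.
Highest unsuccessful bid: €97 → clearing price.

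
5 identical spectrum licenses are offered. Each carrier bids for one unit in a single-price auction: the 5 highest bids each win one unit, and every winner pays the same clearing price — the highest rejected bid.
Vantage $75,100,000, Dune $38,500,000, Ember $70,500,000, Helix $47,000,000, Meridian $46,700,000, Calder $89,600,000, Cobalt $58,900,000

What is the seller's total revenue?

Ordering the bids: 89,600,000 (Calder), 75,100,000 (Vantage), 70,500,000 (Ember), 58,900,000 (Cobalt), 47,000,000 (Helix), 46,700,000 (Meridian), 38,500,000 (Dune)
Winners (5 units): Calder, Vantage, Ember, Cobalt, Helix.
Clearing price = highest rejected bid = $46,700,000.
Total revenue = 5 × $46,700,000 = $233,500,000.

Total revenue: $233,500,000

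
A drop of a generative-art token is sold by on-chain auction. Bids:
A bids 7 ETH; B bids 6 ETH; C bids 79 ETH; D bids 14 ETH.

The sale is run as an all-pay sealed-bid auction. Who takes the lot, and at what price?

All-pay sealed-bid auction: the highest bidder wins the item, but every bidder pays their own bid.
Sorting bids: 79 (C) > 14 (D) > 7 (A) > 6 (B)
C is highest and takes the item; every bidder forfeits their bid.

C pays 79 ETH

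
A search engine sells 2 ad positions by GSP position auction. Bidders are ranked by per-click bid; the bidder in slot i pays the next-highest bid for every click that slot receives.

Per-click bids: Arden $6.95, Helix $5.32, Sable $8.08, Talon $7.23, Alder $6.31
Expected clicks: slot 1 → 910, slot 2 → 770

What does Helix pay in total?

Sorting advertisers: $8.08 (Sable) > $7.23 (Talon) > $6.95 (Arden) > …
Helix ranks below slot 2 → no slot, pays nothing.

Helix pays $0.00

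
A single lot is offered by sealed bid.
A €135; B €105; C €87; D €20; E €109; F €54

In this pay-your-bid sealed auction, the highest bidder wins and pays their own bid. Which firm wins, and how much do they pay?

Bids ranked: 135 (A) > 109 (E) > 105 (B) > 87 (C) > 54 (F) > 20 (D)
A is highest → pays own bid, €135.

A pays €135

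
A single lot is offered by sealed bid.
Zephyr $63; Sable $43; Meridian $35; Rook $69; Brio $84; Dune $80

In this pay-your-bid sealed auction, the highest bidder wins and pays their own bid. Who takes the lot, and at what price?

Bids in order: 84 (Brio) > 80 (Dune) > 69 (Rook) > 63 (Zephyr) > 43 (Sable) > 35 (Meridian)
Brio has the highest bid and pays exactly that: $84.

Brio pays $84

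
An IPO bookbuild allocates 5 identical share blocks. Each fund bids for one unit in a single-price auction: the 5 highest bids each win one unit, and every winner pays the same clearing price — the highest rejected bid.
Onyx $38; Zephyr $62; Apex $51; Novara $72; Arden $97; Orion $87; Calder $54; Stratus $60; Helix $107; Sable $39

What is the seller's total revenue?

Total revenue: $300

Sorting: 107 (Helix), 97 (Arden), 87 (Orion), 72 (Novara), 62 (Zephyr), 60 (Stratus), 54 (Calder), …
The 5 highest are Helix, Arden, Orion, Novara, Zephyr.
Highest unsuccessful bid: $60 → clearing price.
Total revenue = 5 × $60 = $300.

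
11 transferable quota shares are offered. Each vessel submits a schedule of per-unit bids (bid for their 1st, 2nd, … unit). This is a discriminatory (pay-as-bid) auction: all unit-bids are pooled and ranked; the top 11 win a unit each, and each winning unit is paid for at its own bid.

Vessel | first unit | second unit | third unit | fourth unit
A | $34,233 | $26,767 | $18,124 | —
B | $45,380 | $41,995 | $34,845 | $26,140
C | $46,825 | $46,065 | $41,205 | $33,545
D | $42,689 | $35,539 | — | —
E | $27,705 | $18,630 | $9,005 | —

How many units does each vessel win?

A 1, B 3, C 4, D 2, E 1

All unit-bids, highest first — top 11: 46,825 (C-1), 46,065 (C-2), 45,380 (B-1), 42,689 (D-1), 41,995 (B-2), 41,205 (C-3), 35,539 (D-2), 34,845 (B-3), 34,233 (A-1), 33,545 (C-4), 27,705 (E-1)
Next rejected bid: $26,767 (not a price — pay-as-bid).
Allocation: A 1, B 3, C 4, D 2, E 1.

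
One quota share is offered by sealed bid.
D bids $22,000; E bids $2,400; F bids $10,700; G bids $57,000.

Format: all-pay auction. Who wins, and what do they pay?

G pays $57,000

Bids in order: 57,000 (G) > 22,000 (D) > 10,700 (F) > 2,400 (E)
G is highest and takes the item; every bidder forfeits their bid.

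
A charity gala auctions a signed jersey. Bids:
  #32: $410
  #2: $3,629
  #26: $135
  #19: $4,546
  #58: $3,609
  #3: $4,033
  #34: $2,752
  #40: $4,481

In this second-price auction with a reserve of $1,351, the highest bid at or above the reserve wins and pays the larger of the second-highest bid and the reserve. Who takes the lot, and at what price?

Rule: the highest bid at or above the reserve wins and pays the larger of the second-highest bid and the reserve.
Bids ranked: 4,546 (#19) > 4,481 (#40) > 4,033 (#3) > 3,629 (#2) > 3,609 (#58) > 2,752 (#34) > …
#19 has the top bid at or above the reserve ($4,546).
Second-highest bid $4,481 exceeds the reserve $1,351 → payment $4,481.

#19 pays $4,481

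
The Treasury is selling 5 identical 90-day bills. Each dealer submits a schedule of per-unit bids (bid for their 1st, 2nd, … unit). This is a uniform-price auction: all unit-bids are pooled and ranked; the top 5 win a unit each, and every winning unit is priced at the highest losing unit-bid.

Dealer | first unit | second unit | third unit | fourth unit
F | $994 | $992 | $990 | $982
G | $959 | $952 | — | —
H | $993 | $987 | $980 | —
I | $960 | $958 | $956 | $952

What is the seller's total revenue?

Merging the schedules and taking the best 5: 994 (F-1), 993 (H-1), 992 (F-2), 990 (F-3), 987 (H-2)
First bid not allocated: $982.
Allocation: F 3, H 2. Every unit priced at $982.
Revenue = 5 × 982 = $4,910.

Total revenue: $4,910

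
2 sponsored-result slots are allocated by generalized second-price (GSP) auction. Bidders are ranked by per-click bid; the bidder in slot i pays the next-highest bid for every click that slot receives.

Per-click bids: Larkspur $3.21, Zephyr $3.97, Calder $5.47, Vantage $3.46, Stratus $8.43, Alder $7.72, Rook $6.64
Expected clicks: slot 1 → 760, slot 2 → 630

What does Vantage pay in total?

Sorting advertisers: $8.43 (Stratus) > $7.72 (Alder) > $6.64 (Rook) > …
Vantage ranks below slot 2 → no slot, pays nothing.

Vantage pays $0.00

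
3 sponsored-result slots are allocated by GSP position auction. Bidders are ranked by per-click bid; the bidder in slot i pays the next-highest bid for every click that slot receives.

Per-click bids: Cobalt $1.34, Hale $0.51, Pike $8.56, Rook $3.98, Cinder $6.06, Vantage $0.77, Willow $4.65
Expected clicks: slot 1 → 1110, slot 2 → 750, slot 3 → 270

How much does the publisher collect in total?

Sorting advertisers: $8.56 (Pike) > $6.06 (Cinder) > $4.65 (Willow) > $3.98 (Rook) > …
Slot 1: Pike pays $6.06 × 1110 = $6726.60
Slot 2: Cinder pays $4.65 × 750 = $3487.50
Slot 3: Willow pays $3.98 × 270 = $1074.60
Total = $11288.70

Total revenue: $11288.70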